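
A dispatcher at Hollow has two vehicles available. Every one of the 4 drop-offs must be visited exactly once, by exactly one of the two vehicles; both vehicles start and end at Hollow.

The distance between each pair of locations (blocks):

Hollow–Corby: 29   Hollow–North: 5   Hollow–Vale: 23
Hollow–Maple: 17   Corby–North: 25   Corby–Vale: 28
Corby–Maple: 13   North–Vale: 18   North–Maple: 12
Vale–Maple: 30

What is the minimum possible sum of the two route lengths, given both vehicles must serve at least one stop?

91 blocks — the smallest possible combined total.

Check every non-empty split of the stops between the two vehicles; for each half take its own optimal tour:
  {Corby} + {North, Vale, Maple}: 58 + 70 = 128
  {North} + {Corby, Vale, Maple}: 10 + 81 = 91
  {Corby, North} + {Vale, Maple}: 59 + 70 = 129
  {Vale} + {Corby, North, Maple}: 46 + 59 = 105
  {Corby, Vale} + {North, Maple}: 80 + 34 = 114
  {North, Vale} + {Corby, Maple}: 46 + 59 = 105
  … (7 splits in total)
Best: vehicle 1 Hollow → North → Hollow = 10; vehicle 2 Hollow → Vale → Corby → Maple → Hollow = 81; combined 91.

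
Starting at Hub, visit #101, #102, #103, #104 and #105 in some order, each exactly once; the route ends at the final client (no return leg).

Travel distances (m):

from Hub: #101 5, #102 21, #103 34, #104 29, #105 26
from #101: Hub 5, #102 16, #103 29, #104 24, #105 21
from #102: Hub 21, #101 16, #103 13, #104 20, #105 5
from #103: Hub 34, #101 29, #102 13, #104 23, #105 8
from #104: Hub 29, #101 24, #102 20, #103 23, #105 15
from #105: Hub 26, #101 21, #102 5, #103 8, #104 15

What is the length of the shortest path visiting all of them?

There are 5! = 120 possible orderings.
Hub - #101 - #102 - #103 - #104 - #105: 5+16+13+23+15 = 72
Hub - #101 - #102 - #103 - #105 - #104: 5+16+13+8+15 = 57
Hub - #101 - #102 - #104 - #103 - #105: 5+16+20+23+8 = 72
Hub - #101 - #102 - #104 - #105 - #103: 5+16+20+15+8 = 64
Hub - #101 - #102 - #105 - #103 - #104: 5+16+5+8+23 = 57
Hub - #101 - #102 - #105 - #104 - #103: 5+16+5+15+23 = 64
Hub - #101 - #103 - #102 - #104 - #105: 5+29+13+20+15 = 82
Hub - #101 - #103 - #102 - #105 - #104: 5+29+13+5+15 = 67
Hub - #101 - #103 - #104 - #102 - #105: 5+29+23+20+5 = 82
Hub - #101 - #103 - #104 - #105 - #102: 5+29+23+15+5 = 77
Hub - #101 - #103 - #105 - #102 - #104: 5+29+8+5+20 = 67
Hub - #101 - #103 - #105 - #104 - #102: 5+29+8+15+20 = 77
Hub - #101 - #104 - #102 - #103 - #105: 5+24+20+13+8 = 70
Hub - #101 - #104 - #102 - #105 - #103: 5+24+20+5+8 = 62
… (106 more)
The minimum is 57.
One shortest path: Hub → #101 → #102 → #103 → #105 → #104.

Shortest open route: 57 m.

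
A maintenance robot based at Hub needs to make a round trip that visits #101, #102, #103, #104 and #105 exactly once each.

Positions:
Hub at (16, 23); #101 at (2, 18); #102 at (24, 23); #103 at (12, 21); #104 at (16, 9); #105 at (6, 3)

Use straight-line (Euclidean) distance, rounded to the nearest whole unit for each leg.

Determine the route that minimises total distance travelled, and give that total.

There are 60 distinct closed tours to check (reversals are equivalent).
Hub→#101→#102→#103→#104→#105→Hub: 15+23+12+13+12+22 = 97
Hub→#101→#102→#103→#105→#104→Hub: 15+23+12+19+12+14 = 95
Hub→#101→#102→#104→#103→#105→Hub: 15+23+16+13+19+22 = 108
Hub→#101→#102→#104→#105→#103→Hub: 15+23+16+12+19+4 = 89
Hub→#101→#102→#105→#103→#104→Hub: 15+23+27+19+13+14 = 111
Hub→#101→#102→#105→#104→#103→Hub: 15+23+27+12+13+4 = 94
Hub→#101→#103→#102→#104→#105→Hub: 15+10+12+16+12+22 = 87
Hub→#101→#103→#102→#105→#104→Hub: 15+10+12+27+12+14 = 90
Hub→#101→#103→#104→#102→#105→Hub: 15+10+13+16+27+22 = 103
Hub→#101→#103→#104→#105→#102→Hub: 15+10+13+12+27+8 = 85
Hub→#101→#103→#105→#102→#104→Hub: 15+10+19+27+16+14 = 101
Hub→#101→#103→#105→#104→#102→Hub: 15+10+19+12+16+8 = 80
Hub→#101→#104→#102→#103→#105→Hub: 15+17+16+12+19+22 = 101
Hub→#101→#104→#102→#105→#103→Hub: 15+17+16+27+19+4 = 98
… (46 more)
Hub→#102→#104→#105→#101→#103→Hub: 8+16+12+16+10+4 = 66  ← best
The minimum is 66.
One optimal route: Hub → #102 → #104 → #105 → #101 → #103 → Hub (or its reverse).

Minimum total distance: 66.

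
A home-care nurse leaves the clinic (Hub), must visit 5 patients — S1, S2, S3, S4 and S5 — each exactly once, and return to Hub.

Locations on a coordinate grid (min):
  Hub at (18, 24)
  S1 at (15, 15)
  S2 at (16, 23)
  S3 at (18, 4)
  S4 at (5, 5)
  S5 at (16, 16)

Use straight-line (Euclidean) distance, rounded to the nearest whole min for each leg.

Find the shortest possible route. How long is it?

Minimum total distance: 56 min.

With 5 stops there are 5!/2 = 60 distinct round trips (a route and its reverse cost the same).
Hub - S1 - S2 - S3 - S4 - S5 - Hub: 9+8+19+13+16+8 = 73
Hub - S1 - S2 - S3 - S5 - S4 - Hub: 9+8+19+12+16+23 = 87
Hub - S1 - S2 - S4 - S3 - S5 - Hub: 9+8+21+13+12+8 = 71
Hub - S1 - S2 - S4 - S5 - S3 - Hub: 9+8+21+16+12+20 = 86
Hub - S1 - S2 - S5 - S3 - S4 - Hub: 9+8+7+12+13+23 = 72
Hub - S1 - S2 - S5 - S4 - S3 - Hub: 9+8+7+16+13+20 = 73
Hub - S1 - S3 - S2 - S4 - S5 - Hub: 9+11+19+21+16+8 = 84
Hub - S1 - S3 - S2 - S5 - S4 - Hub: 9+11+19+7+16+23 = 85
Hub - S1 - S3 - S4 - S2 - S5 - Hub: 9+11+13+21+7+8 = 69
Hub - S1 - S3 - S4 - S5 - S2 - Hub: 9+11+13+16+7+2 = 58
Hub - S1 - S3 - S5 - S2 - S4 - Hub: 9+11+12+7+21+23 = 83
Hub - S1 - S3 - S5 - S4 - S2 - Hub: 9+11+12+16+21+2 = 71
Hub - S1 - S4 - S2 - S3 - S5 - Hub: 9+14+21+19+12+8 = 83
Hub - S1 - S4 - S2 - S5 - S3 - Hub: 9+14+21+7+12+20 = 83
… (46 more)
Hub - S2 - S4 - S3 - S1 - S5 - Hub: 2+21+13+11+1+8 = 56  ← best
The minimum is 56.
One optimal route: Hub → S2 → S4 → S3 → S1 → S5 → Hub (or its reverse).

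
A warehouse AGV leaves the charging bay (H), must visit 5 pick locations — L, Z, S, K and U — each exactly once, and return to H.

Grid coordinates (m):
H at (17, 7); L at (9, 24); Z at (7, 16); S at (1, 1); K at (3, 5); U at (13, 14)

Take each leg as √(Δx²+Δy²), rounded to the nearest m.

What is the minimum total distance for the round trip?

H - L - Z - S - K - U - H: 19+8+16+4+13+8 = 68
H - L - Z - S - U - K - H: 19+8+16+18+13+14 = 88
H - L - Z - K - S - U - H: 19+8+12+4+18+8 = 69
H - L - Z - K - U - S - H: 19+8+12+13+18+17 = 87
H - L - Z - U - S - K - H: 19+8+6+18+4+14 = 69
H - L - Z - U - K - S - H: 19+8+6+13+4+17 = 67
H - L - S - Z - K - U - H: 19+24+16+12+13+8 = 92
H - L - S - Z - U - K - H: 19+24+16+6+13+14 = 92
H - L - S - K - Z - U - H: 19+24+4+12+6+8 = 73
H - L - S - K - U - Z - H: 19+24+4+13+6+13 = 79
H - L - S - U - Z - K - H: 19+24+18+6+12+14 = 93
H - L - S - U - K - Z - H: 19+24+18+13+12+13 = 99
H - L - K - Z - S - U - H: 19+20+12+16+18+8 = 93
H - L - K - Z - U - S - H: 19+20+12+6+18+17 = 92
… (46 more)
H - S - K - Z - L - U - H: 17+4+12+8+11+8 = 60  ← best
The minimum is 60.
One optimal route: H → S → K → Z → L → U → H (or its reverse).

60 m — the shortest possible round trip.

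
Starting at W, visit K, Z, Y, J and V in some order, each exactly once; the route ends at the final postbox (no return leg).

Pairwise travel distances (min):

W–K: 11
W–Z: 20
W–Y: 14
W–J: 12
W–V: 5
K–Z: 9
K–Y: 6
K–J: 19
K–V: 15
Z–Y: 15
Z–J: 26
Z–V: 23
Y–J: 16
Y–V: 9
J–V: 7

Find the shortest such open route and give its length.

Shortest open route: 43 min.

There are 5! = 120 possible orderings.
W → K → Z → Y → J → V: 11+9+15+16+7 = 58
W → K → Z → Y → V → J: 11+9+15+9+7 = 51
W → K → Z → J → Y → V: 11+9+26+16+9 = 71
W → K → Z → J → V → Y: 11+9+26+7+9 = 62
W → K → Z → V → Y → J: 11+9+23+9+16 = 68
W → K → Z → V → J → Y: 11+9+23+7+16 = 66
W → K → Y → Z → J → V: 11+6+15+26+7 = 65
W → K → Y → Z → V → J: 11+6+15+23+7 = 62
W → K → Y → J → Z → V: 11+6+16+26+23 = 82
W → K → Y → J → V → Z: 11+6+16+7+23 = 63
W → K → Y → V → Z → J: 11+6+9+23+26 = 75
W → K → Y → V → J → Z: 11+6+9+7+26 = 59
W → K → J → Z → Y → V: 11+19+26+15+9 = 80
W → K → J → Z → V → Y: 11+19+26+23+9 = 88
… (106 more)
W → J → V → Y → K → Z: 12+7+9+6+9 = 43  ← best
The minimum is 43.
One shortest path: W → J → V → Y → K → Z.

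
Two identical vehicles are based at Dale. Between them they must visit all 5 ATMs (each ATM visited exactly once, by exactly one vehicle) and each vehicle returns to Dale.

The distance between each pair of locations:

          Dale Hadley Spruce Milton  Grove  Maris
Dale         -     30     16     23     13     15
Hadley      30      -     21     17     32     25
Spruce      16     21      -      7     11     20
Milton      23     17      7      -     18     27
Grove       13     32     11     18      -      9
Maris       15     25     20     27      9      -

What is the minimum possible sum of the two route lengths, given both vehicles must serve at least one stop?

Check every non-empty split of the stops between the two vehicles; for each half take its own optimal tour:
  {Hadley} + {Spruce, Milton, Grove, Maris}: 60 + 65 = 125
  {Spruce} + {Hadley, Milton, Grove, Maris}: 32 + 87 = 119
  {Hadley, Spruce} + {Milton, Grove, Maris}: 67 + 65 = 132
  {Milton} + {Hadley, Spruce, Grove, Maris}: 46 + 84 = 130
  {Hadley, Milton} + {Spruce, Grove, Maris}: 70 + 51 = 121
  {Spruce, Milton} + {Hadley, Grove, Maris}: 46 + 77 = 123
  … (15 splits in total)
  {Grove} + {Hadley, Spruce, Milton, Maris}: 26 + 80 = 106  ← best
Best: vehicle 1 Dale → Grove → Dale = 26; vehicle 2 Dale → Spruce → Milton → Hadley → Maris → Dale = 80; combined 106.

106 — the smallest possible combined total.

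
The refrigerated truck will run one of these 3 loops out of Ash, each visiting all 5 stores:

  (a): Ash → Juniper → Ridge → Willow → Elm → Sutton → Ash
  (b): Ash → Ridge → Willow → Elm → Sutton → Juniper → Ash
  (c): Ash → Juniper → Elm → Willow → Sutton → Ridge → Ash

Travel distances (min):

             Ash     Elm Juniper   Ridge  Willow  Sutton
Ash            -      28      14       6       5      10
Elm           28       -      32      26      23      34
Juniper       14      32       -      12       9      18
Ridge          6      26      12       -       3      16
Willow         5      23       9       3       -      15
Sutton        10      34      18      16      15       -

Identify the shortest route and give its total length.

96 min — (a) is the shortest.

(a): 14 + 12 + 3 + 23 + 34 + 10 = 96
(b): 6 + 3 + 23 + 34 + 18 + 14 = 98
(c): 14 + 32 + 23 + 15 + 16 + 6 = 106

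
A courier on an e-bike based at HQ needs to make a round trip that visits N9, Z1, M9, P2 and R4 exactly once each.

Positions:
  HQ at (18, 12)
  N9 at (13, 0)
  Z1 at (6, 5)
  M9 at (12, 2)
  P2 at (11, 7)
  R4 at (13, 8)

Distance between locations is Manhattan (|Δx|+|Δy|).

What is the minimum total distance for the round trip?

Shortest round trip = 48.

HQ → N9 → Z1 → M9 → P2 → R4 → HQ: 17+12+9+6+3+9 = 56
HQ → N9 → Z1 → M9 → R4 → P2 → HQ: 17+12+9+7+3+12 = 60
HQ → N9 → Z1 → P2 → M9 → R4 → HQ: 17+12+7+6+7+9 = 58
HQ → N9 → Z1 → P2 → R4 → M9 → HQ: 17+12+7+3+7+16 = 62
HQ → N9 → Z1 → R4 → M9 → P2 → HQ: 17+12+10+7+6+12 = 64
HQ → N9 → Z1 → R4 → P2 → M9 → HQ: 17+12+10+3+6+16 = 64
HQ → N9 → M9 → Z1 → P2 → R4 → HQ: 17+3+9+7+3+9 = 48
HQ → N9 → M9 → Z1 → R4 → P2 → HQ: 17+3+9+10+3+12 = 54
HQ → N9 → M9 → P2 → Z1 → R4 → HQ: 17+3+6+7+10+9 = 52
HQ → N9 → M9 → P2 → R4 → Z1 → HQ: 17+3+6+3+10+19 = 58
HQ → N9 → M9 → R4 → Z1 → P2 → HQ: 17+3+7+10+7+12 = 56
HQ → N9 → M9 → R4 → P2 → Z1 → HQ: 17+3+7+3+7+19 = 56
HQ → N9 → P2 → Z1 → M9 → R4 → HQ: 17+9+7+9+7+9 = 58
HQ → N9 → P2 → Z1 → R4 → M9 → HQ: 17+9+7+10+7+16 = 66
… (46 more)
The minimum is 48.
One optimal route: HQ → N9 → M9 → Z1 → P2 → R4 → HQ (or its reverse).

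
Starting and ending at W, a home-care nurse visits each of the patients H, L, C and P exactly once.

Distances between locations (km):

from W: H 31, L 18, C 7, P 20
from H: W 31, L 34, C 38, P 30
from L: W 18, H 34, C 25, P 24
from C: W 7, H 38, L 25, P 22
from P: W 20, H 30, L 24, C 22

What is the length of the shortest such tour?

With 4 stops there are 4!/2 = 12 distinct round trips (a route and its reverse cost the same).
W→H→L→C→P→W: 31+34+25+22+20 = 132
W→H→L→P→C→W: 31+34+24+22+7 = 118
W→H→C→L→P→W: 31+38+25+24+20 = 138
W→H→C→P→L→W: 31+38+22+24+18 = 133
W→H→P→L→C→W: 31+30+24+25+7 = 117
W→H→P→C→L→W: 31+30+22+25+18 = 126
W→L→H→C→P→W: 18+34+38+22+20 = 132
W→L→H→P→C→W: 18+34+30+22+7 = 111
W→L→C→H→P→W: 18+25+38+30+20 = 131
W→L→P→H→C→W: 18+24+30+38+7 = 117
W→C→H→L→P→W: 7+38+34+24+20 = 123
W→C→L→H→P→W: 7+25+34+30+20 = 116
The minimum is 111.
One optimal route: W → L → H → P → C → W (or its reverse).

Minimum total distance: 111 km.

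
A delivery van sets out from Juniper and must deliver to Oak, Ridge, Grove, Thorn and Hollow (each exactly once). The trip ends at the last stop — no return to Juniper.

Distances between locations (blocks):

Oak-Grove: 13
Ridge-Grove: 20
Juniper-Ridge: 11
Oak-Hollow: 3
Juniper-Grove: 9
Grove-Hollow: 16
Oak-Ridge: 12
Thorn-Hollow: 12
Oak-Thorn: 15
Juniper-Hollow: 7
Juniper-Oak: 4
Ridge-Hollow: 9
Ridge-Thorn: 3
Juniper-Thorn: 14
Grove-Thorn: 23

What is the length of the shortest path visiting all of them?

There are 5! = 120 possible orderings.
Juniper → Oak → Ridge → Grove → Thorn → Hollow: 4+12+20+23+12 = 71
Juniper → Oak → Ridge → Grove → Hollow → Thorn: 4+12+20+16+12 = 64
Juniper → Oak → Ridge → Thorn → Grove → Hollow: 4+12+3+23+16 = 58
Juniper → Oak → Ridge → Thorn → Hollow → Grove: 4+12+3+12+16 = 47
Juniper → Oak → Ridge → Hollow → Grove → Thorn: 4+12+9+16+23 = 64
Juniper → Oak → Ridge → Hollow → Thorn → Grove: 4+12+9+12+23 = 60
Juniper → Oak → Grove → Ridge → Thorn → Hollow: 4+13+20+3+12 = 52
Juniper → Oak → Grove → Ridge → Hollow → Thorn: 4+13+20+9+12 = 58
Juniper → Oak → Grove → Thorn → Ridge → Hollow: 4+13+23+3+9 = 52
Juniper → Oak → Grove → Thorn → Hollow → Ridge: 4+13+23+12+9 = 61
Juniper → Oak → Grove → Hollow → Ridge → Thorn: 4+13+16+9+3 = 45
Juniper → Oak → Grove → Hollow → Thorn → Ridge: 4+13+16+12+3 = 48
Juniper → Oak → Thorn → Ridge → Grove → Hollow: 4+15+3+20+16 = 58
Juniper → Oak → Thorn → Ridge → Hollow → Grove: 4+15+3+9+16 = 47
… (106 more)
Juniper → Grove → Oak → Hollow → Ridge → Thorn: 9+13+3+9+3 = 37  ← best
The minimum is 37.
One shortest path: Juniper → Grove → Oak → Hollow → Ridge → Thorn.

Shortest open route: 37 blocks.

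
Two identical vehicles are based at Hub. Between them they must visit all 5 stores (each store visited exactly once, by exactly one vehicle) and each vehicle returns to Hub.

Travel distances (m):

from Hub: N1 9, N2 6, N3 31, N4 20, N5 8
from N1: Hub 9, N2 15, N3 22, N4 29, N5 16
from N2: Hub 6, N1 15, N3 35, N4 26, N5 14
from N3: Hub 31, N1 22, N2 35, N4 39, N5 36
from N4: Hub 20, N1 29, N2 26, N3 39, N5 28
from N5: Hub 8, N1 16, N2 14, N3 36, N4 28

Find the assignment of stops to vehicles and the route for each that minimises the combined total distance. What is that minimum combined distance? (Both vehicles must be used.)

There are 2^4 − 1 = 15 ways to divide the 5 stops into two non-empty groups. For each, the best each vehicle can do is its own shortest tour through its group:
  {N1} + {N2, N3, N4, N5}: 18 + 115 = 133
  {N2} + {N1, N3, N4, N5}: 12 + 105 = 117
  {N1, N2} + {N3, N4, N5}: 30 + 103 = 133
  {N3} + {N1, N2, N4, N5}: 62 + 85 = 147
  {N1, N3} + {N2, N4, N5}: 62 + 68 = 130
  {N2, N3} + {N1, N4, N5}: 72 + 73 = 145
  … (15 splits in total)
Best: vehicle 1 Hub → N2 → Hub = 12; vehicle 2 Hub → N4 → N3 → N1 → N5 → Hub = 105; combined 117.

Minimum combined distance: 117 m.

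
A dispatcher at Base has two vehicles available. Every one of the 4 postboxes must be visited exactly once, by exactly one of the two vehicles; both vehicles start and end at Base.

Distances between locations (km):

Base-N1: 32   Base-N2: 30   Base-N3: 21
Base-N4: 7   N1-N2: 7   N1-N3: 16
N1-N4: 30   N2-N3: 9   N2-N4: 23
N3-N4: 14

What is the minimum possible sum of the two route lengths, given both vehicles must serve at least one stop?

83 km — the smallest possible combined total.

Check every non-empty split of the stops between the two vehicles; for each half take its own optimal tour:
  {N1} + {N2, N3, N4}: 64 + 60 = 124
  {N2} + {N1, N3, N4}: 60 + 69 = 129
  {N1, N2} + {N3, N4}: 69 + 42 = 111
  {N3} + {N1, N2, N4}: 42 + 69 = 111
  {N1, N3} + {N2, N4}: 69 + 60 = 129
  {N2, N3} + {N1, N4}: 60 + 69 = 129
  … (7 splits in total)
  {N1, N2, N3} + {N4}: 69 + 14 = 83  ← best
Best: vehicle 1 Base → N1 → N2 → N3 → Base = 69; vehicle 2 Base → N4 → Base = 14; combined 83.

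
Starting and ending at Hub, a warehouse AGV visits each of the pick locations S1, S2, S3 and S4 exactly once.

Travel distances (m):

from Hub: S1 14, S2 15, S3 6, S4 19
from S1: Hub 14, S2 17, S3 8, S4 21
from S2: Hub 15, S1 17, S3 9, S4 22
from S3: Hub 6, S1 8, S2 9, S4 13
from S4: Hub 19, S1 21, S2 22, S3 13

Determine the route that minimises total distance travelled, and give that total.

72 m — the shortest possible round trip.

Hub → S1 → S2 → S3 → S4 → Hub: 14+17+9+13+19 = 72
Hub → S1 → S2 → S4 → S3 → Hub: 14+17+22+13+6 = 72
Hub → S1 → S3 → S2 → S4 → Hub: 14+8+9+22+19 = 72
Hub → S1 → S3 → S4 → S2 → Hub: 14+8+13+22+15 = 72
Hub → S1 → S4 → S2 → S3 → Hub: 14+21+22+9+6 = 72
Hub → S1 → S4 → S3 → S2 → Hub: 14+21+13+9+15 = 72
Hub → S2 → S1 → S3 → S4 → Hub: 15+17+8+13+19 = 72
Hub → S2 → S1 → S4 → S3 → Hub: 15+17+21+13+6 = 72
Hub → S2 → S3 → S1 → S4 → Hub: 15+9+8+21+19 = 72
Hub → S2 → S4 → S1 → S3 → Hub: 15+22+21+8+6 = 72
Hub → S3 → S1 → S2 → S4 → Hub: 6+8+17+22+19 = 72
Hub → S3 → S2 → S1 → S4 → Hub: 6+9+17+21+19 = 72
The minimum is 72.
One optimal route: Hub → S1 → S2 → S3 → S4 → Hub (or its reverse).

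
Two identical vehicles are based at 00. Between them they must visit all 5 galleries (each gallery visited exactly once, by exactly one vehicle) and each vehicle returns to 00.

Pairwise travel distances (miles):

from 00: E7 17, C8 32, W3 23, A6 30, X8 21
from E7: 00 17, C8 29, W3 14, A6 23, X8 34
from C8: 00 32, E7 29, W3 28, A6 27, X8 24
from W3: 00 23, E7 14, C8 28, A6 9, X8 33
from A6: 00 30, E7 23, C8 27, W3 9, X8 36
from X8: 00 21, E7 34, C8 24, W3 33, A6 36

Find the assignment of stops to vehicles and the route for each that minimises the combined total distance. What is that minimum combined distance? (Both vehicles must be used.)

Check every non-empty split of the stops between the two vehicles; for each half take its own optimal tour:
  {E7} + {C8, W3, A6, X8}: 34 + 104 = 138
  {C8} + {E7, W3, A6, X8}: 64 + 97 = 161
  {E7, C8} + {W3, A6, X8}: 78 + 89 = 167
  {W3} + {E7, C8, A6, X8}: 46 + 112 = 158
  {E7, W3} + {C8, A6, X8}: 54 + 102 = 156
  {C8, W3} + {E7, A6, X8}: 83 + 97 = 180
  … (15 splits in total)
Best: vehicle 1 00 → E7 → 00 = 34; vehicle 2 00 → W3 → A6 → C8 → X8 → 00 = 104; combined 138.

Minimum combined distance: 138 miles.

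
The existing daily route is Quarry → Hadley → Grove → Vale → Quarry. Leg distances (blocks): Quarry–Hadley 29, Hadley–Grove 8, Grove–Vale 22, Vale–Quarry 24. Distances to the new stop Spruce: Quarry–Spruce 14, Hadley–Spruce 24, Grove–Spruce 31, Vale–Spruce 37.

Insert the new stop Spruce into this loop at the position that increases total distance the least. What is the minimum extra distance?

Adding 9 blocks by placing Spruce on the Quarry–Hadley leg.

Insertion cost between consecutive stops i–j is d(i,Spruce) + d(Spruce,j) − d(i,j):
  between Quarry and Hadley: 14 + 24 − 29 = 9
  between Hadley and Grove: 24 + 31 − 8 = 47
  between Grove and Vale: 31 + 37 − 22 = 46
  between Vale and Quarry: 37 + 14 − 24 = 27
Cheapest insertion is between Quarry and Hadley, adding 9.
New total = 83 + 9 = 92.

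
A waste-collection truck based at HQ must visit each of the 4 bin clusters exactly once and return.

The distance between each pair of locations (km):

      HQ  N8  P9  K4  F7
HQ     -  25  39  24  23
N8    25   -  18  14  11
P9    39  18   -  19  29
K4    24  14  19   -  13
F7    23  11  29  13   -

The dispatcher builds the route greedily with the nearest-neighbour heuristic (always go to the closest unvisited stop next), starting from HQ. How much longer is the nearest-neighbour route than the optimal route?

Excess over optimum: 11 km.

HQ: F7=23, K4=24, N8=25, P9=39 ⇒ F7
F7: N8=11, K4=13, P9=29 ⇒ N8
N8: K4=14, P9=18 ⇒ K4
K4: P9=19 ⇒ P9
NN route HQ → F7 → N8 → K4 → P9 → HQ costs 106.
Optimal: HQ → K4 → P9 → N8 → F7 → HQ costs 95 (by enumerating all 12 distinct tours).
Excess = 106 − 95 = 11.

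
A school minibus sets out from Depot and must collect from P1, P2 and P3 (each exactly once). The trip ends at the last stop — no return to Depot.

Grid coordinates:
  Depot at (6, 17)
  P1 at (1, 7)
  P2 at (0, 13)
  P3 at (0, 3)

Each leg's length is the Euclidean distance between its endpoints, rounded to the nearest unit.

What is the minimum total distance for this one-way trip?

17 — the minimum one-way total.

There are 3! = 6 possible orderings.
Depot→P1→P2→P3: 11+6+10 = 27
Depot→P1→P3→P2: 11+4+10 = 25
Depot→P2→P1→P3: 7+6+4 = 17
Depot→P2→P3→P1: 7+10+4 = 21
Depot→P3→P1→P2: 15+4+6 = 25
Depot→P3→P2→P1: 15+10+6 = 31
The minimum is 17.
One shortest path: Depot → P2 → P1 → P3.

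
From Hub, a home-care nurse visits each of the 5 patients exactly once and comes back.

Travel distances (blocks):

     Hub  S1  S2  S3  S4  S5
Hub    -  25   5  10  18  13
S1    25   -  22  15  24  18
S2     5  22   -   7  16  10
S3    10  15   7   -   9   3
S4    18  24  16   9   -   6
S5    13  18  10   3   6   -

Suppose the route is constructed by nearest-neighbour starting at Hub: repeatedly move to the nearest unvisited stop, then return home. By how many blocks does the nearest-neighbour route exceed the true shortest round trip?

The nearest-neighbour route is 1 blocks longer than optimal.

Hub: S2=5, S3=10, S5=13, S4=18, S1=25 ⇒ S2
S2: S3=7, S5=10, S4=16, S1=22 ⇒ S3
S3: S5=3, S4=9, S1=15 ⇒ S5
S5: S4=6, S1=18 ⇒ S4
S4: S1=24 ⇒ S1
NN route Hub → S2 → S3 → S5 → S4 → S1 → Hub costs 70.
Optimal: Hub → S2 → S1 → S3 → S5 → S4 → Hub costs 69 (by enumerating all 60 distinct tours).
Excess = 70 − 69 = 1.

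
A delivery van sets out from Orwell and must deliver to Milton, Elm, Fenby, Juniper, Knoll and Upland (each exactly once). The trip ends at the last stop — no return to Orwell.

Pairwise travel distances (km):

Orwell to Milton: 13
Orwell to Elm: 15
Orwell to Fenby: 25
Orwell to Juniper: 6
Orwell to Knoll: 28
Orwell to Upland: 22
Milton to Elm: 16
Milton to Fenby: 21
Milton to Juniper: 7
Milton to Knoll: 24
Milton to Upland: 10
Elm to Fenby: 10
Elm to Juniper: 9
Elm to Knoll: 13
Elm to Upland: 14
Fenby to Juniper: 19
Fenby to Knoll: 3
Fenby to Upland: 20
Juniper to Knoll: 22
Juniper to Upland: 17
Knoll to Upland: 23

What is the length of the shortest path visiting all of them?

There are 6! = 720 possible orderings.
Orwell→Milton→Elm→Fenby→Juniper→Knoll→Upland: 13+16+10+19+22+23 = 103
Orwell→Milton→Elm→Fenby→Juniper→Upland→Knoll: 13+16+10+19+17+23 = 98
Orwell→Milton→Elm→Fenby→Knoll→Juniper→Upland: 13+16+10+3+22+17 = 81
Orwell→Milton→Elm→Fenby→Knoll→Upland→Juniper: 13+16+10+3+23+17 = 82
Orwell→Milton→Elm→Fenby→Upland→Juniper→Knoll: 13+16+10+20+17+22 = 98
Orwell→Milton→Elm→Fenby→Upland→Knoll→Juniper: 13+16+10+20+23+22 = 104
Orwell→Milton→Elm→Juniper→Fenby→Knoll→Upland: 13+16+9+19+3+23 = 83
Orwell→Milton→Elm→Juniper→Fenby→Upland→Knoll: 13+16+9+19+20+23 = 100
… (712 more)
Orwell→Juniper→Milton→Upland→Elm→Fenby→Knoll: 6+7+10+14+10+3 = 50  ← best
The minimum is 50.
One shortest path: Orwell → Juniper → Milton → Upland → Elm → Fenby → Knoll.

50 km — the minimum one-way total.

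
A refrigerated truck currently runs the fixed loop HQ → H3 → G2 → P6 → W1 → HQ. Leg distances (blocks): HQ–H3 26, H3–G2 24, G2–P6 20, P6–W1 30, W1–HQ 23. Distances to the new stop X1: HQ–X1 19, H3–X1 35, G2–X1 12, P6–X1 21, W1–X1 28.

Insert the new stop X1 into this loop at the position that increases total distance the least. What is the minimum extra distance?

+13 blocks — insert X1 between G2 and P6.

Insertion cost between consecutive stops i–j is d(i,X1) + d(X1,j) − d(i,j):
  between HQ and H3: 19 + 35 − 26 = 28
  between H3 and G2: 35 + 12 − 24 = 23
  between G2 and P6: 12 + 21 − 20 = 13
  between P6 and W1: 21 + 28 − 30 = 19
  between W1 and HQ: 28 + 19 − 23 = 24
Cheapest insertion is between G2 and P6, adding 13.
New total = 123 + 13 = 136.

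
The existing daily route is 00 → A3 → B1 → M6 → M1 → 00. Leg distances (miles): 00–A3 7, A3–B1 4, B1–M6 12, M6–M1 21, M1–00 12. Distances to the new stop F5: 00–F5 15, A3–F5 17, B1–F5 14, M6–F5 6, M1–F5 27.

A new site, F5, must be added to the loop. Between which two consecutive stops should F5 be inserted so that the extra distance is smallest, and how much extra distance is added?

+8 miles — insert F5 between B1 and M6.

Insertion cost between consecutive stops i–j is d(i,F5) + d(F5,j) − d(i,j):
  between 00 and A3: 15 + 17 − 7 = 25
  between A3 and B1: 17 + 14 − 4 = 27
  between B1 and M6: 14 + 6 − 12 = 8
  between M6 and M1: 6 + 27 − 21 = 12
  between M1 and 00: 27 + 15 − 12 = 30
Cheapest insertion is between B1 and M6, adding 8.
New total = 56 + 8 = 64.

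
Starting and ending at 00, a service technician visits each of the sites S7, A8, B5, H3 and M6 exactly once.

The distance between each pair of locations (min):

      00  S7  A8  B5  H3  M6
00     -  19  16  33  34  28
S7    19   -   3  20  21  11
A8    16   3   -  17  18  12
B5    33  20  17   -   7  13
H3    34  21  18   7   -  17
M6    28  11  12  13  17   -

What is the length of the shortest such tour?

84 min — the shortest possible round trip.

00→S7→A8→B5→H3→M6→00: 19+3+17+7+17+28 = 91
00→S7→A8→B5→M6→H3→00: 19+3+17+13+17+34 = 103
00→S7→A8→H3→B5→M6→00: 19+3+18+7+13+28 = 88
00→S7→A8→H3→M6→B5→00: 19+3+18+17+13+33 = 103
00→S7→A8→M6→B5→H3→00: 19+3+12+13+7+34 = 88
00→S7→A8→M6→H3→B5→00: 19+3+12+17+7+33 = 91
00→S7→B5→A8→H3→M6→00: 19+20+17+18+17+28 = 119
00→S7→B5→A8→M6→H3→00: 19+20+17+12+17+34 = 119
00→S7→B5→H3→A8→M6→00: 19+20+7+18+12+28 = 104
00→S7→B5→H3→M6→A8→00: 19+20+7+17+12+16 = 91
00→S7→B5→M6→A8→H3→00: 19+20+13+12+18+34 = 116
00→S7→B5→M6→H3→A8→00: 19+20+13+17+18+16 = 103
00→S7→H3→A8→B5→M6→00: 19+21+18+17+13+28 = 116
00→S7→H3→A8→M6→B5→00: 19+21+18+12+13+33 = 116
… (46 more)
00→S7→M6→B5→H3→A8→00: 19+11+13+7+18+16 = 84  ← best
The minimum is 84.
One optimal route: 00 → S7 → M6 → B5 → H3 → A8 → 00 (or its reverse).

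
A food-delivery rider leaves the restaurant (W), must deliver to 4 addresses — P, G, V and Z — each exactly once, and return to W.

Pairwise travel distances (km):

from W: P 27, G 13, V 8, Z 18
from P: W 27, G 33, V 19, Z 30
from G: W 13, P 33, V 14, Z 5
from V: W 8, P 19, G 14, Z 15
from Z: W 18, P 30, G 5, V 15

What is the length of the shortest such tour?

Minimum total distance: 75 km.

With 4 stops there are 4!/2 = 12 distinct round trips (a route and its reverse cost the same).
W→P→G→V→Z→W: 27+33+14+15+18 = 107
W→P→G→Z→V→W: 27+33+5+15+8 = 88
W→P→V→G→Z→W: 27+19+14+5+18 = 83
W→P→V→Z→G→W: 27+19+15+5+13 = 79
W→P→Z→G→V→W: 27+30+5+14+8 = 84
W→P→Z→V→G→W: 27+30+15+14+13 = 99
W→G→P→V→Z→W: 13+33+19+15+18 = 98
W→G→P→Z→V→W: 13+33+30+15+8 = 99
W→G→V→P→Z→W: 13+14+19+30+18 = 94
W→G→Z→P→V→W: 13+5+30+19+8 = 75
W→V→P→G→Z→W: 8+19+33+5+18 = 83
W→V→G→P→Z→W: 8+14+33+30+18 = 103
The minimum is 75.
One optimal route: W → G → Z → P → V → W (or its reverse).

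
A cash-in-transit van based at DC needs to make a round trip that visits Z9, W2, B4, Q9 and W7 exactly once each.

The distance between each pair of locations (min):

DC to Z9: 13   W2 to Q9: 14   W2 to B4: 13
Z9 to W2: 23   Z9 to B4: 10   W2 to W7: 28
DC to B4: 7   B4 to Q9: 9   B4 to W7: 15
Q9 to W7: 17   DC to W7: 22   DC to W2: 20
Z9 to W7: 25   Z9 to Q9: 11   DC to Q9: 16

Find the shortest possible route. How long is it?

DC→Z9→W2→B4→Q9→W7→DC: 13+23+13+9+17+22 = 97
DC→Z9→W2→B4→W7→Q9→DC: 13+23+13+15+17+16 = 97
DC→Z9→W2→Q9→B4→W7→DC: 13+23+14+9+15+22 = 96
DC→Z9→W2→Q9→W7→B4→DC: 13+23+14+17+15+7 = 89
DC→Z9→W2→W7→B4→Q9→DC: 13+23+28+15+9+16 = 104
DC→Z9→W2→W7→Q9→B4→DC: 13+23+28+17+9+7 = 97
DC→Z9→B4→W2→Q9→W7→DC: 13+10+13+14+17+22 = 89
DC→Z9→B4→W2→W7→Q9→DC: 13+10+13+28+17+16 = 97
DC→Z9→B4→Q9→W2→W7→DC: 13+10+9+14+28+22 = 96
DC→Z9→B4→Q9→W7→W2→DC: 13+10+9+17+28+20 = 97
DC→Z9→B4→W7→W2→Q9→DC: 13+10+15+28+14+16 = 96
DC→Z9→B4→W7→Q9→W2→DC: 13+10+15+17+14+20 = 89
DC→Z9→Q9→W2→B4→W7→DC: 13+11+14+13+15+22 = 88
DC→Z9→Q9→W2→W7→B4→DC: 13+11+14+28+15+7 = 88
… (46 more)
The minimum is 88.
One optimal route: DC → Z9 → Q9 → W2 → B4 → W7 → DC (or its reverse).

Shortest round trip = 88 min.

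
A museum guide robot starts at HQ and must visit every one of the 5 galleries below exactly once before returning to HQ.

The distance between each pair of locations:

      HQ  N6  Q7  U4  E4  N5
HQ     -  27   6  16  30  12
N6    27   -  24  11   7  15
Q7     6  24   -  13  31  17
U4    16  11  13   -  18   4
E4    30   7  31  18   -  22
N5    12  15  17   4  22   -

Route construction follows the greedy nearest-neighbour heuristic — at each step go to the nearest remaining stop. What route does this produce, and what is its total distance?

HQ → [Q7:6 / N5:12 / U4:16 / N6:27 / E4:30] → Q7 (6)
Q7 → [U4:13 / N5:17 / N6:24 / E4:31] → U4 (13)
U4 → [N5:4 / N6:11 / E4:18] → N5 (4)
N5 → [N6:15 / E4:22] → N6 (15)
N6 → [E4:7] → E4 (7)
Return E4→HQ: 30.
Total = 6 + 13 + 4 + 15 + 7 + 30 = 75.

Total distance 75 via the nearest-neighbour route HQ → Q7 → U4 → N5 → N6 → E4 → HQ.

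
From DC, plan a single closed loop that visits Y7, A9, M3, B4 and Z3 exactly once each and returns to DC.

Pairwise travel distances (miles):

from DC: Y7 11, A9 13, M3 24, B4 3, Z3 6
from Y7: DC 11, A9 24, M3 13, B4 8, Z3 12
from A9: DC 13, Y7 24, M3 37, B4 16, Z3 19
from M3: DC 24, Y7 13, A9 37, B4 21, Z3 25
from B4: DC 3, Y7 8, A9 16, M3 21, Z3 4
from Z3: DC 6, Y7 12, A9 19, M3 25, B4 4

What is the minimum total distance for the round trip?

There are 60 distinct closed tours to check (reversals are equivalent).
DC→Y7→A9→M3→B4→Z3→DC: 11+24+37+21+4+6 = 103
DC→Y7→A9→M3→Z3→B4→DC: 11+24+37+25+4+3 = 104
DC→Y7→A9→B4→M3→Z3→DC: 11+24+16+21+25+6 = 103
DC→Y7→A9→B4→Z3→M3→DC: 11+24+16+4+25+24 = 104
DC→Y7→A9→Z3→M3→B4→DC: 11+24+19+25+21+3 = 103
DC→Y7→A9→Z3→B4→M3→DC: 11+24+19+4+21+24 = 103
DC→Y7→M3→A9→B4→Z3→DC: 11+13+37+16+4+6 = 87
DC→Y7→M3→A9→Z3→B4→DC: 11+13+37+19+4+3 = 87
DC→Y7→M3→B4→A9→Z3→DC: 11+13+21+16+19+6 = 86
DC→Y7→M3→B4→Z3→A9→DC: 11+13+21+4+19+13 = 81
DC→Y7→M3→Z3→A9→B4→DC: 11+13+25+19+16+3 = 87
DC→Y7→M3→Z3→B4→A9→DC: 11+13+25+4+16+13 = 82
DC→Y7→B4→A9→M3→Z3→DC: 11+8+16+37+25+6 = 103
DC→Y7→B4→A9→Z3→M3→DC: 11+8+16+19+25+24 = 103
… (46 more)
The minimum is 81.
One optimal route: DC → Y7 → M3 → B4 → Z3 → A9 → DC (or its reverse).

Shortest round trip = 81 miles.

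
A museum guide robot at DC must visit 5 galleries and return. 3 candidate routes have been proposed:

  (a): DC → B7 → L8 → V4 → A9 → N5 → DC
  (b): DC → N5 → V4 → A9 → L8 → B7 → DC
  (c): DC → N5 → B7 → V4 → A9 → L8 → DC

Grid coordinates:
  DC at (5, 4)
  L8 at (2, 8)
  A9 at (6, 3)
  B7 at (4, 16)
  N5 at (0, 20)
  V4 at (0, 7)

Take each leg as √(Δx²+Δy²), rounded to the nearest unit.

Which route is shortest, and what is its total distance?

Shortest is (c), total 51.

(a): 12 + 8 + 2 + 7 + 18 + 17 = 64
(b): 17 + 13 + 7 + 6 + 8 + 12 = 63
(c): 17 + 6 + 10 + 7 + 6 + 5 = 51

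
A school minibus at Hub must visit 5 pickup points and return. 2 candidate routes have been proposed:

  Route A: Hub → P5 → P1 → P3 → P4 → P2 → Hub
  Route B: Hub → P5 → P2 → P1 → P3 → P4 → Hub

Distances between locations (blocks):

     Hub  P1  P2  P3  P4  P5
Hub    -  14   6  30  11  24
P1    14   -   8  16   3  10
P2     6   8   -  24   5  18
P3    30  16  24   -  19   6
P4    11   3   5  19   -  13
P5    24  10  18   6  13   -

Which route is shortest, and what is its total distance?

80 blocks — Route A is the shortest.

Route A: 24 + 10 + 16 + 19 + 5 + 6 = 80
Route B: 24 + 18 + 8 + 16 + 19 + 11 = 96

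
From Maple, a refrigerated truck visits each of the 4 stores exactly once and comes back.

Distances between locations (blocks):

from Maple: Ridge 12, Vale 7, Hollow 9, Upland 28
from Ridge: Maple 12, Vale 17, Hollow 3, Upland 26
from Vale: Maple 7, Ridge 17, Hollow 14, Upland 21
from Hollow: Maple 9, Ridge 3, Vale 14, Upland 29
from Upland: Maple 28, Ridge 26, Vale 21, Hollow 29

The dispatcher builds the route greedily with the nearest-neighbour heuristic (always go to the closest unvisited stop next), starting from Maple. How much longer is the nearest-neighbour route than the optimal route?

The nearest-neighbour route is 12 blocks longer than optimal.

From Maple: Vale=7, Hollow=9, Ridge=12, Upland=28 → choose Vale (7).
From Vale: Hollow=14, Ridge=17, Upland=21 → choose Hollow (14).
From Hollow: Ridge=3, Upland=29 → choose Ridge (3).
From Ridge: Upland=26 → choose Upland (26).
NN route Maple → Vale → Hollow → Ridge → Upland → Maple costs 78.
Optimal: Maple → Vale → Upland → Ridge → Hollow → Maple costs 66 (by enumerating all 12 distinct tours).
Excess = 78 − 66 = 12.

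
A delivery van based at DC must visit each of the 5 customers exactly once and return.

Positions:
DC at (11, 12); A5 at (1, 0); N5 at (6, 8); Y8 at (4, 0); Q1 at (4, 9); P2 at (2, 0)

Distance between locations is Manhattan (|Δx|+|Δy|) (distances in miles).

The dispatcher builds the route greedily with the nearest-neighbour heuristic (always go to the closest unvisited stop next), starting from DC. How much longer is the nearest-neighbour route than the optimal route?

2 miles longer than the optimal tour.

From DC: N5=9, Q1=10, Y8=19, P2=21, A5=22 → choose N5 (9).
From N5: Q1=3, Y8=10, P2=12, A5=13 → choose Q1 (3).
From Q1: Y8=9, P2=11, A5=12 → choose Y8 (9).
From Y8: P2=2, A5=3 → choose P2 (2).
From P2: A5=1 → choose A5 (1).
NN route DC → N5 → Q1 → Y8 → P2 → A5 → DC costs 46.
Optimal: DC → N5 → A5 → P2 → Y8 → Q1 → DC costs 44 (by enumerating all 60 distinct tours).
Excess = 46 − 44 = 2.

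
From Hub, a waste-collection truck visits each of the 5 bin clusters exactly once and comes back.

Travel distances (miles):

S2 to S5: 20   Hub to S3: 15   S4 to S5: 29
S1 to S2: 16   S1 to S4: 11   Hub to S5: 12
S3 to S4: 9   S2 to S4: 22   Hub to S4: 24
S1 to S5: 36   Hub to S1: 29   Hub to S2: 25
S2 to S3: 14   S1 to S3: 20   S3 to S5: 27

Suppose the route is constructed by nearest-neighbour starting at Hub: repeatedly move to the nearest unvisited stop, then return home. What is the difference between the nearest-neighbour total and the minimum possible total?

12 miles longer than the optimal tour.

Hub: S5=12, S3=15, S4=24, S2=25, S1=29 ⇒ S5
S5: S2=20, S3=27, S4=29, S1=36 ⇒ S2
S2: S3=14, S1=16, S4=22 ⇒ S3
S3: S4=9, S1=20 ⇒ S4
S4: S1=11 ⇒ S1
NN route Hub → S5 → S2 → S3 → S4 → S1 → Hub costs 95.
Optimal: Hub → S3 → S4 → S1 → S2 → S5 → Hub costs 83 (by enumerating all 60 distinct tours).
Excess = 95 − 83 = 12.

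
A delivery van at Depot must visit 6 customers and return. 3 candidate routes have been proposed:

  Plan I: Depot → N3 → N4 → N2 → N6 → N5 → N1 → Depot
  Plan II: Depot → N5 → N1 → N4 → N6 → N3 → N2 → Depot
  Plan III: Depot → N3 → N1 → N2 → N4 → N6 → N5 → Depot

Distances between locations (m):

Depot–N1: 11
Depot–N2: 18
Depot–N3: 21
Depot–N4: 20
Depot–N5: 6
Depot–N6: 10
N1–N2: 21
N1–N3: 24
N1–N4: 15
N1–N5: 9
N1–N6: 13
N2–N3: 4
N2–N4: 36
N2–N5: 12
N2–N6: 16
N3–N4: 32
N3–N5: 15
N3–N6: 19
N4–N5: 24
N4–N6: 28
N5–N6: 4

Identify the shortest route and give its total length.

Shortest is Plan II, total 99 m.

Plan I: 21 + 32 + 36 + 16 + 4 + 9 + 11 = 129
Plan II: 6 + 9 + 15 + 28 + 19 + 4 + 18 = 99
Plan III: 21 + 24 + 21 + 36 + 28 + 4 + 6 = 140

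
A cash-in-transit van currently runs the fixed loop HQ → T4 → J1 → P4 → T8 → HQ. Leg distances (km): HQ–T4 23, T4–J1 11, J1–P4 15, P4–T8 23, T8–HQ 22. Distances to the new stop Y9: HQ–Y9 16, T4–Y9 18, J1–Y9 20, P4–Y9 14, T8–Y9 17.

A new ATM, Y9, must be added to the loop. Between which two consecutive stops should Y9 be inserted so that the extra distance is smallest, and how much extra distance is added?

Minimum extra distance: 8 km, inserting Y9 between P4 and T8.

Insertion cost between consecutive stops i–j is d(i,Y9) + d(Y9,j) − d(i,j):
  between HQ and T4: 16 + 18 − 23 = 11
  between T4 and J1: 18 + 20 − 11 = 27
  between J1 and P4: 20 + 14 − 15 = 19
  between P4 and T8: 14 + 17 − 23 = 8
  between T8 and HQ: 17 + 16 − 22 = 11
Cheapest insertion is between P4 and T8, adding 8.
New total = 94 + 8 = 102.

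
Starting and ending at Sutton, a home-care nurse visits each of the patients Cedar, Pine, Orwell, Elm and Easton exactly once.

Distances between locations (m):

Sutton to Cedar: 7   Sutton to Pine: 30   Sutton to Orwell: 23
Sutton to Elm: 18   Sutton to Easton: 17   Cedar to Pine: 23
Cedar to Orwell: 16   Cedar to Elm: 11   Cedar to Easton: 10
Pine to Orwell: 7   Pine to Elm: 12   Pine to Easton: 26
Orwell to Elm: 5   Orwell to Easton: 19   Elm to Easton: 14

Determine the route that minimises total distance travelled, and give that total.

With 5 stops there are 5!/2 = 60 distinct round trips (a route and its reverse cost the same).
Sutton→Cedar→Pine→Orwell→Elm→Easton→Sutton: 7+23+7+5+14+17 = 73
Sutton→Cedar→Pine→Orwell→Easton→Elm→Sutton: 7+23+7+19+14+18 = 88
Sutton→Cedar→Pine→Elm→Orwell→Easton→Sutton: 7+23+12+5+19+17 = 83
Sutton→Cedar→Pine→Elm→Easton→Orwell→Sutton: 7+23+12+14+19+23 = 98
Sutton→Cedar→Pine→Easton→Orwell→Elm→Sutton: 7+23+26+19+5+18 = 98
Sutton→Cedar→Pine→Easton→Elm→Orwell→Sutton: 7+23+26+14+5+23 = 98
Sutton→Cedar→Orwell→Pine→Elm→Easton→Sutton: 7+16+7+12+14+17 = 73
Sutton→Cedar→Orwell→Pine→Easton→Elm→Sutton: 7+16+7+26+14+18 = 88
Sutton→Cedar→Orwell→Elm→Pine→Easton→Sutton: 7+16+5+12+26+17 = 83
Sutton→Cedar→Orwell→Elm→Easton→Pine→Sutton: 7+16+5+14+26+30 = 98
Sutton→Cedar→Orwell→Easton→Pine→Elm→Sutton: 7+16+19+26+12+18 = 98
Sutton→Cedar→Orwell→Easton→Elm→Pine→Sutton: 7+16+19+14+12+30 = 98
Sutton→Cedar→Elm→Pine→Orwell→Easton→Sutton: 7+11+12+7+19+17 = 73
Sutton→Cedar→Elm→Pine→Easton→Orwell→Sutton: 7+11+12+26+19+23 = 98
… (46 more)
The minimum is 73.
One optimal route: Sutton → Cedar → Pine → Orwell → Elm → Easton → Sutton (or its reverse).

Shortest round trip = 73 m.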